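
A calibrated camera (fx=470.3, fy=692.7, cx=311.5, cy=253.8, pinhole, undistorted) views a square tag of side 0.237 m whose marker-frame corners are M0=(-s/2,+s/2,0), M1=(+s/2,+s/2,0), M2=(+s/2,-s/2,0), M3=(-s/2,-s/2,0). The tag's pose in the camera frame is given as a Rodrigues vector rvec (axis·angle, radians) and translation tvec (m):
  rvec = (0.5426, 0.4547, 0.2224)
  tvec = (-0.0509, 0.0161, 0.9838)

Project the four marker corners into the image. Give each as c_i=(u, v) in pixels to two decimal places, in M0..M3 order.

Intrinsics K: fx=470.3, fy=692.7, cx=311.5, cy=253.8
Marker side s = 0.237 m; corners in marker frame (Z=0):
  M0 = (-0.1185, +0.1185, 0)
  M1 = (+0.1185, +0.1185, 0)
  M2 = (+0.1185, -0.1185, 0)
  M3 = (-0.1185, -0.1185, 0)
rvec = (0.5426, 0.4547, 0.2224), |rvec| = θ = 0.74204 rad = 42.516°
Rodrigues: sinθ=0.67580, 1−cosθ=0.26291; R = I + sinθ·[k]× + (1−cosθ)·[k]×²:
    [+0.87766 -0.08474 +0.47172]
    [+0.32035 +0.83581 -0.44587]
    [-0.35649 +0.54244 +0.76071]
t = (-0.0509, 0.0161, 0.9838) m
M0: Pc = R·M0+t = (-0.16495, +0.07718, +1.09032); u = 470.3·(-0.16495)/1.09032 + 311.5 = 240.3525, v = 692.7·(+0.07718)/1.09032 + 253.8 = 302.8350
M1: Pc = R·M1+t = (+0.04306, +0.15310, +1.00584); u = 470.3·(+0.04306)/1.00584 + 311.5 = 331.6342, v = 692.7·(+0.15310)/1.00584 + 253.8 = 359.2401
M2: Pc = R·M2+t = (+0.06315, -0.04498, +0.87728); u = 470.3·(+0.06315)/0.87728 + 311.5 = 345.3515, v = 692.7·(-0.04498)/0.87728 + 253.8 = 218.2820
M3: Pc = R·M3+t = (-0.14486, -0.12090, +0.96176); u = 470.3·(-0.14486)/0.96176 + 311.5 = 240.6632, v = 692.7·(-0.12090)/0.96176 + 253.8 = 166.7200

c0=(240.35, 302.84) c1=(331.63, 359.24) c2=(345.35, 218.28) c3=(240.66, 166.72)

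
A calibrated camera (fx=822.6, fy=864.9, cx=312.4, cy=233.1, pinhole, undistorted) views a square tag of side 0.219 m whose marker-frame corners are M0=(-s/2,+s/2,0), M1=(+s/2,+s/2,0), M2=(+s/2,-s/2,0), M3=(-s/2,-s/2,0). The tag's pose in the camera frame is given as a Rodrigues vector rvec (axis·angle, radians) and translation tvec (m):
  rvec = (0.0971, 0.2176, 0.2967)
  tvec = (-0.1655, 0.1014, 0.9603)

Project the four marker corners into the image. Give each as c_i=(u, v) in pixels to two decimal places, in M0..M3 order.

Intrinsics K: fx=822.6, fy=864.9, cx=312.4, cy=233.1
Marker side s = 0.219 m; corners in marker frame (Z=0):
  M0 = (-0.1095, +0.1095, 0)
  M1 = (+0.1095, +0.1095, 0)
  M2 = (+0.1095, -0.1095, 0)
  M3 = (-0.1095, -0.1095, 0)
rvec = (0.0971, 0.2176, 0.2967), |rvec| = θ = 0.38054 rad = 21.803°
Rodrigues: sinθ=0.37142, 1−cosθ=0.07154; R = I + sinθ·[k]× + (1−cosθ)·[k]×²:
    [+0.93312 -0.27915 +0.22662]
    [+0.30003 +0.95186 -0.06288]
    [-0.19815 +0.12667 +0.97195]
t = (-0.1655, 0.1014, 0.9603) m
M0: Pc = R·M0+t = (-0.29824, +0.17278, +0.99587); u = 822.6·(-0.29824)/0.99587 + 312.4 = 66.0464, v = 864.9·(+0.17278)/0.99587 + 233.1 = 383.1532
M1: Pc = R·M1+t = (-0.09389, +0.23848, +0.95247); u = 822.6·(-0.09389)/0.95247 + 312.4 = 231.3118, v = 864.9·(+0.23848)/0.95247 + 233.1 = 449.6549
M2: Pc = R·M2+t = (-0.03276, +0.03002, +0.92473); u = 822.6·(-0.03276)/0.92473 + 312.4 = 283.2619, v = 864.9·(+0.03002)/0.92473 + 233.1 = 261.1823
M3: Pc = R·M3+t = (-0.23711, -0.03568, +0.96813); u = 822.6·(-0.23711)/0.96813 + 312.4 = 110.9324, v = 864.9·(-0.03568)/0.96813 + 233.1 = 201.2233

c0=(66.05, 383.15) c1=(231.31, 449.65) c2=(283.26, 261.18) c3=(110.93, 201.22)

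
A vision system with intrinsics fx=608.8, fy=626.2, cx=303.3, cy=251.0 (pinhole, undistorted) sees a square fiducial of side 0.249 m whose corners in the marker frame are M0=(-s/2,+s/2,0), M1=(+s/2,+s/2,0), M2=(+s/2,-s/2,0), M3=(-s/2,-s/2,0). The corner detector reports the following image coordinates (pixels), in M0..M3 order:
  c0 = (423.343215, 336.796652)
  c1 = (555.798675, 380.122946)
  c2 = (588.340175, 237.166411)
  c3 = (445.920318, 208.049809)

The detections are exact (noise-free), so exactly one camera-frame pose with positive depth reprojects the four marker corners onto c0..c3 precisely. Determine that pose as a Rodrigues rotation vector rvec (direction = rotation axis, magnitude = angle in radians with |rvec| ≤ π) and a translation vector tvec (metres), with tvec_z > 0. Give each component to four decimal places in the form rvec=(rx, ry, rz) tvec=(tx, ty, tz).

rvec=(0.1753, 0.5718, 0.1872) tvec=(0.3532, 0.0704, 1.0989)

Intrinsics K: fx=608.8, fy=626.2, cx=303.3, cy=251.0
Marker side s = 0.249 m; corners in marker frame (Z=0):
  M0 = (-0.1245, +0.1245, 0)
  M1 = (+0.1245, +0.1245, 0)
  M2 = (+0.1245, -0.1245, 0)
  M3 = (-0.1245, -0.1245, 0)
Detected image corners:
  c0 = (423.343215, 336.796652) px
  c1 = (555.798675, 380.122946) px
  c2 = (588.340175, 237.166411) px
  c3 = (445.920318, 208.049809) px
Planar DLT: solve 8×8 A·h = b for H (H[2,2]=1):
  H  [+313.66471 -10.62773 +498.97162]
  H  [+8.90477 +600.98161 +291.12990]
  H  [-0.47244 +0.19643 +1.00000]
B = K⁻¹H; ‖b₁‖=0.909962, ‖b₂‖=0.909962; λ = 2/(‖b₁‖+‖b₂‖) = 1.098947, sign → tz>0 ⇒ λ=+1.098947
r₁ = λ·B[:,0] = (+0.82485,+0.22373,-0.51919); r₂ = λ·B[:,1] = (-0.12673,+0.96816,+0.21587)
r₃ = r₁×r₂ = (+0.55096,-0.11227,+0.82695); SVD([r₁ r₂ r₃]) → R = UVᵀ:
  R  [+0.82485 -0.12673 +0.55096]
  R  [+0.22373 +0.96816 -0.11227]
  R  [-0.51919 +0.21587 +0.82695]
t = (+0.35321, +0.07043, +1.09895) m
tr R = 2.619964; θ = arccos((tr R − 1)/2) = 0.626675 rad = 35.906°
axis k = ((R−Rᵀ)₃₂, (R−Rᵀ)₁₃, (R−Rᵀ)₂₁) / (2 sinθ) = (+0.279763, +0.912388, +0.298799)
rvec = θ·k = (+0.175320, +0.571770, +0.187250)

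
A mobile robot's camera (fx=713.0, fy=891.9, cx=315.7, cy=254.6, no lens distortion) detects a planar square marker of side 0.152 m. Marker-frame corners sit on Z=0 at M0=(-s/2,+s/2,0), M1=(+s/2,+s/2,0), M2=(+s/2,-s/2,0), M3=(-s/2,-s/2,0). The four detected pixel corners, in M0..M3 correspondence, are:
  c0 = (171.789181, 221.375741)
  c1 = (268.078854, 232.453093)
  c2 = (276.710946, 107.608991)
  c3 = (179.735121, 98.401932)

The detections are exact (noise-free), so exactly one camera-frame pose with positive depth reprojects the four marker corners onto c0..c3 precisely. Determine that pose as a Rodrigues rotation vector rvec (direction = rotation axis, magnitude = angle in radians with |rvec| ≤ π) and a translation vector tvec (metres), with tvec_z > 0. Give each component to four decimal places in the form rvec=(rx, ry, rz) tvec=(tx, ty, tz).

rvec=(0.0364, 0.1141, 0.0914) tvec=(-0.1411, -0.1097, 1.0934)

Intrinsics K: fx=713.0, fy=891.9, cx=315.7, cy=254.6
Marker side s = 0.152 m; corners in marker frame (Z=0):
  M0 = (-0.0760, +0.0760, 0)
  M1 = (+0.0760, +0.0760, 0)
  M2 = (+0.0760, -0.0760, 0)
  M3 = (-0.0760, -0.0760, 0)
Detected image corners:
  c0 = (171.789181, 221.375741) px
  c1 = (268.078854, 232.453093) px
  c2 = (276.710946, 107.608991) px
  c3 = (179.735121, 98.401932) px
Planar DLT: solve 8×8 A·h = b for H (H[2,2]=1):
  H  [+612.78785 -46.01610 +223.69053]
  H  [+49.84957 +821.39957 +165.09907]
  H  [-0.10241 +0.03793 +1.00000]
B = K⁻¹H; ‖b₁‖=0.914541, ‖b₂‖=0.914541; λ = 2/(‖b₁‖+‖b₂‖) = 1.093445, sign → tz>0 ⇒ λ=+1.093445
r₁ = λ·B[:,0] = (+0.98934,+0.09308,-0.11198); r₂ = λ·B[:,1] = (-0.08893,+0.99517,+0.04147)
r₃ = r₁×r₂ = (+0.11530,-0.03107,+0.99284); SVD([r₁ r₂ r₃]) → R = UVᵀ:
  R  [+0.98934 -0.08893 +0.11530]
  R  [+0.09308 +0.99517 -0.03107]
  R  [-0.11198 +0.04147 +0.99284]
t = (-0.14110, -0.10973, +1.09344) m
tr R = 2.977360; θ = arccos((tr R − 1)/2) = 0.150607 rad = 8.629°
axis k = ((R−Rᵀ)₃₂, (R−Rᵀ)₁₃, (R−Rᵀ)₂₁) / (2 sinθ) = (+0.241767, +0.757390, +0.606555)
rvec = θ·k = (+0.036412, +0.114068, +0.091351)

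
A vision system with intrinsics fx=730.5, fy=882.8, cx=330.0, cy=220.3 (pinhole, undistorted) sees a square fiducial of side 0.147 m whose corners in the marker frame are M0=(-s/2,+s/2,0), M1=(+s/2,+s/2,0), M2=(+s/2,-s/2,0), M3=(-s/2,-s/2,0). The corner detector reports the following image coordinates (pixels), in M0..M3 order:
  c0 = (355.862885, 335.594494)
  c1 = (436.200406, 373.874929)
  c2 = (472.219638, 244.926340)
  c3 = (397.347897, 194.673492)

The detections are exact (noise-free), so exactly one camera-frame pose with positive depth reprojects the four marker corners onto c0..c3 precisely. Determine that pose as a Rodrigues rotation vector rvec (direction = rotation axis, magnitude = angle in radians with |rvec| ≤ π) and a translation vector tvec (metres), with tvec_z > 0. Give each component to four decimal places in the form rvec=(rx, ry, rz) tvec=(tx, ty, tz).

Intrinsics K: fx=730.5, fy=882.8, cx=330.0, cy=220.3
Marker side s = 0.147 m; corners in marker frame (Z=0):
  M0 = (-0.0735, +0.0735, 0)
  M1 = (+0.0735, +0.0735, 0)
  M2 = (+0.0735, -0.0735, 0)
  M3 = (-0.0735, -0.0735, 0)
Detected image corners:
  c0 = (355.862885, 335.594494) px
  c1 = (436.200406, 373.874929) px
  c2 = (472.219638, 244.926340) px
  c3 = (397.347897, 194.673492) px
Planar DLT: solve 8×8 A·h = b for H (H[2,2]=1):
  H  [+799.25927 -326.16111 +417.48947]
  H  [+489.37265 +872.10034 +287.57349]
  H  [+0.65368 -0.15270 +1.00000]
B = K⁻¹H; ‖b₁‖=1.103847, ‖b₂‖=1.103847; λ = 2/(‖b₁‖+‖b₂‖) = 0.905922, sign → tz>0 ⇒ λ=+0.905922
r₁ = λ·B[:,0] = (+0.72368,+0.35441,+0.59219); r₂ = λ·B[:,1] = (-0.34199,+0.92946,-0.13834)
r₃ = r₁×r₂ = (-0.59945,-0.10241,+0.79384); SVD([r₁ r₂ r₃]) → R = UVᵀ:
  R  [+0.72368 -0.34199 -0.59945]
  R  [+0.35441 +0.92946 -0.10241]
  R  [+0.59219 -0.13834 +0.79384]
t = (+0.10850, +0.06904, +0.90592) m
tr R = 2.446977; θ = arccos((tr R − 1)/2) = 0.761954 rad = 43.657°
axis k = ((R−Rᵀ)₃₂, (R−Rᵀ)₁₃, (R−Rᵀ)₂₁) / (2 sinθ) = (-0.026021, -0.863081, +0.504395)
rvec = θ·k = (-0.019827, -0.657628, +0.384325)

rvec=(-0.0198, -0.6576, 0.3843) tvec=(0.1085, 0.0690, 0.9059)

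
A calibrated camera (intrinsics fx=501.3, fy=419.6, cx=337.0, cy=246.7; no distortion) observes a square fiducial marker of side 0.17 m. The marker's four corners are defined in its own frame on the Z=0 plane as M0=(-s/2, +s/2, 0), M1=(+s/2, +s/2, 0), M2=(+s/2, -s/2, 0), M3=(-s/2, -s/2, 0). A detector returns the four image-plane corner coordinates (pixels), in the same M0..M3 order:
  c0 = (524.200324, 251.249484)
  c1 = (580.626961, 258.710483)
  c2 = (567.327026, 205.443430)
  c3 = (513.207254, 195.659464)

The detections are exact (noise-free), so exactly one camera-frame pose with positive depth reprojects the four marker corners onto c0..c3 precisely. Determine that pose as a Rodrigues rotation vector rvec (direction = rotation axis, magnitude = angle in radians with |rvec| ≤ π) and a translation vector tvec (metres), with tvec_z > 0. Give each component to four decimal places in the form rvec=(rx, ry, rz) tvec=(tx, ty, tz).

rvec=(-0.3795, -0.3891, 0.0597) tvec=(0.5003, -0.0557, 1.1949)

Intrinsics K: fx=501.3, fy=419.6, cx=337.0, cy=246.7
Marker side s = 0.17 m; corners in marker frame (Z=0):
  M0 = (-0.0850, +0.0850, 0)
  M1 = (+0.0850, +0.0850, 0)
  M2 = (+0.0850, -0.0850, 0)
  M3 = (-0.0850, -0.0850, 0)
Detected image corners:
  c0 = (524.200324, 251.249484) px
  c1 = (580.626961, 258.710483) px
  c2 = (567.327026, 205.443430) px
  c3 = (513.207254, 195.659464) px
Planar DLT: solve 8×8 A·h = b for H (H[2,2]=1):
  H  [+489.07998 -98.57220 +546.88526]
  H  [+119.32325 +249.04003 +227.15519]
  H  [+0.30040 -0.31152 +1.00000]
B = K⁻¹H; ‖b₁‖=0.836916, ‖b₂‖=0.836916; λ = 2/(‖b₁‖+‖b₂‖) = 1.194863, sign → tz>0 ⇒ λ=+1.194863
r₁ = λ·B[:,0] = (+0.92444,+0.12875,+0.35894); r₂ = λ·B[:,1] = (+0.01528,+0.92802,-0.37222)
r₃ = r₁×r₂ = (-0.38103,+0.34958,+0.85593); SVD([r₁ r₂ r₃]) → R = UVᵀ:
  R  [+0.92444 +0.01528 -0.38103]
  R  [+0.12875 +0.92802 +0.34958]
  R  [+0.35894 -0.37222 +0.85593]
t = (+0.50027, -0.05566, +1.19486) m
tr R = 2.708381; θ = arccos((tr R − 1)/2) = 0.546804 rad = 31.330°
axis k = ((R−Rᵀ)₃₂, (R−Rᵀ)₁₃, (R−Rᵀ)₂₁) / (2 sinθ) = (-0.694095, -0.711566, +0.109117)
rvec = θ·k = (-0.379534, -0.389087, +0.059666)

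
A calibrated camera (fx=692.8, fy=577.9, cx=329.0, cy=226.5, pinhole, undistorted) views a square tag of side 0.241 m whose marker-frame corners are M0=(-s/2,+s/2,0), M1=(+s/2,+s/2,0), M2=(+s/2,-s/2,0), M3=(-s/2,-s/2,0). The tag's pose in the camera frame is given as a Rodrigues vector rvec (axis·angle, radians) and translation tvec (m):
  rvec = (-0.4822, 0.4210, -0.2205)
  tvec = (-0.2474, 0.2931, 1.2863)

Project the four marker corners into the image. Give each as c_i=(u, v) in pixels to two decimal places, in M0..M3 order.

c0=(142.14, 424.15) c1=(254.73, 402.32) c2=(247.85, 294.07) c3=(145.27, 320.41)

Intrinsics K: fx=692.8, fy=577.9, cx=329.0, cy=226.5
Marker side s = 0.241 m; corners in marker frame (Z=0):
  M0 = (-0.1205, +0.1205, 0)
  M1 = (+0.1205, +0.1205, 0)
  M2 = (+0.1205, -0.1205, 0)
  M3 = (-0.1205, -0.1205, 0)
rvec = (-0.4822, 0.4210, -0.2205), |rvec| = θ = 0.67704 rad = 38.791°
Rodrigues: sinθ=0.62649, 1−cosθ=0.22057; R = I + sinθ·[k]× + (1−cosθ)·[k]×²:
    [+0.89132 +0.10635 +0.44073]
    [-0.30172 +0.86472 +0.40153]
    [-0.33840 -0.49087 +0.80283]
t = (-0.2474, 0.2931, 1.2863) m
M0: Pc = R·M0+t = (-0.34199, +0.43366, +1.26793); u = 692.8·(-0.34199)/1.26793 + 329.0 = 142.1365, v = 577.9·(+0.43366)/1.26793 + 226.5 = 424.1530
M1: Pc = R·M1+t = (-0.12718, +0.36094, +1.18637); u = 692.8·(-0.12718)/1.18637 + 329.0 = 254.7309, v = 577.9·(+0.36094)/1.18637 + 226.5 = 402.3199
M2: Pc = R·M2+t = (-0.15281, +0.15254, +1.30467); u = 692.8·(-0.15281)/1.30467 + 329.0 = 247.8548, v = 577.9·(+0.15254)/1.30467 + 226.5 = 294.0688
M3: Pc = R·M3+t = (-0.36762, +0.22526, +1.38623); u = 692.8·(-0.36762)/1.38623 + 329.0 = 145.2735, v = 577.9·(+0.22526)/1.38623 + 226.5 = 320.4074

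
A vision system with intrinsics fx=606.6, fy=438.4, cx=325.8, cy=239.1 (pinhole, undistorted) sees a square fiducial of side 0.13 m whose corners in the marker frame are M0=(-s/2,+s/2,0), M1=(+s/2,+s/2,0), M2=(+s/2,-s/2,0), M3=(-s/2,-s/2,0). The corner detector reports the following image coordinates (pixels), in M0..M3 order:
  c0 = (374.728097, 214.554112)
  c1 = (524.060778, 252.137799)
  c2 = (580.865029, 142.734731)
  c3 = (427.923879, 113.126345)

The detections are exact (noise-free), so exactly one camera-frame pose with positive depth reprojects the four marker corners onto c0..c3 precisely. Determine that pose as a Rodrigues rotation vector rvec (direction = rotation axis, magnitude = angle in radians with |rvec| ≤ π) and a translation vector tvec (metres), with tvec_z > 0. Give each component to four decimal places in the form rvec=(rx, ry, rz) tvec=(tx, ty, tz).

rvec=(-0.0659, 0.2886, 0.3585) tvec=(0.1235, -0.0682, 0.5052)

Intrinsics K: fx=606.6, fy=438.4, cx=325.8, cy=239.1
Marker side s = 0.13 m; corners in marker frame (Z=0):
  M0 = (-0.0650, +0.0650, 0)
  M1 = (+0.0650, +0.0650, 0)
  M2 = (+0.0650, -0.0650, 0)
  M3 = (-0.0650, -0.0650, 0)
Detected image corners:
  c0 = (374.728097, 214.554112) px
  c1 = (524.060778, 252.137799) px
  c2 = (580.865029, 142.734731) px
  c3 = (427.923879, 113.126345) px
Planar DLT: solve 8×8 A·h = b for H (H[2,2]=1):
  H  [+888.90726 -434.57834 +474.12035]
  H  [+154.70591 +805.19092 +179.92524]
  H  [-0.57394 -0.02520 +1.00000]
B = K⁻¹H; ‖b₁‖=1.979563, ‖b₂‖=1.979563; λ = 2/(‖b₁‖+‖b₂‖) = 0.505162, sign → tz>0 ⇒ λ=+0.505162
r₁ = λ·B[:,0] = (+0.89598,+0.33639,-0.28993); r₂ = λ·B[:,1] = (-0.35507,+0.93475,-0.01273)
r₃ = r₁×r₂ = (+0.26673,+0.11435,+0.95696); SVD([r₁ r₂ r₃]) → R = UVᵀ:
  R  [+0.89598 -0.35507 +0.26673]
  R  [+0.33639 +0.93475 +0.11435]
  R  [-0.28993 -0.01273 +0.95696]
t = (+0.12352, -0.06819, +0.50516) m
tr R = 2.787697; θ = arccos((tr R − 1)/2) = 0.464940 rad = 26.639°
axis k = ((R−Rᵀ)₃₂, (R−Rᵀ)₁₃, (R−Rᵀ)₂₁) / (2 sinθ) = (-0.141718, +0.620763, +0.771083)
rvec = θ·k = (-0.065890, +0.288618, +0.358508)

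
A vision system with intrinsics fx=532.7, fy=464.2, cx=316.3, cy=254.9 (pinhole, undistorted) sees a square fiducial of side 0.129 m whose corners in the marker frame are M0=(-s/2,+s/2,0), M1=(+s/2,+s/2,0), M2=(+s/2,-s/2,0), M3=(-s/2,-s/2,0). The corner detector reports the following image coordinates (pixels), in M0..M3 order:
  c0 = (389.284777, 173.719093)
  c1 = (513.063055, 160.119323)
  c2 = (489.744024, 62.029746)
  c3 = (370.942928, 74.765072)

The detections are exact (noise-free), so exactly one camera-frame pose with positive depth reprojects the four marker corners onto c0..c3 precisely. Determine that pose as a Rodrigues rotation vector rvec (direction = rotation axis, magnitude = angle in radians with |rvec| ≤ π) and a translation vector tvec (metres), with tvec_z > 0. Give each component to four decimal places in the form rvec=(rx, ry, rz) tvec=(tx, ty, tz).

rvec=(-0.1823, -0.0023, -0.1285) tvec=(0.1308, -0.1669, 0.5603)

Intrinsics K: fx=532.7, fy=464.2, cx=316.3, cy=254.9
Marker side s = 0.129 m; corners in marker frame (Z=0):
  M0 = (-0.0645, +0.0645, 0)
  M1 = (+0.0645, +0.0645, 0)
  M2 = (+0.0645, -0.0645, 0)
  M3 = (-0.0645, -0.0645, 0)
Detected image corners:
  c0 = (389.284777, 173.719093) px
  c1 = (513.063055, 160.119323) px
  c2 = (489.744024, 62.029746) px
  c3 = (370.942928, 74.765072) px
Planar DLT: solve 8×8 A·h = b for H (H[2,2]=1):
  H  [+950.81681 +19.41287 +440.63964]
  H  [-99.07120 +725.79810 +116.62340]
  H  [+0.02493 -0.32239 +1.00000]
B = K⁻¹H; ‖b₁‖=1.784783, ‖b₂‖=1.784783; λ = 2/(‖b₁‖+‖b₂‖) = 0.560292, sign → tz>0 ⇒ λ=+0.560292
r₁ = λ·B[:,0] = (+0.99177,-0.12725,+0.01397); r₂ = λ·B[:,1] = (+0.12767,+0.97523,-0.18063)
r₃ = r₁×r₂ = (+0.00936,+0.18093,+0.98345); SVD([r₁ r₂ r₃]) → R = UVᵀ:
  R  [+0.99177 +0.12767 +0.00936]
  R  [-0.12725 +0.97523 +0.18093]
  R  [+0.01397 -0.18063 +0.98345]
t = (+0.13078, -0.16690, +0.56029) m
tr R = 2.950454; θ = arccos((tr R − 1)/2) = 0.223052 rad = 12.780°
axis k = ((R−Rᵀ)₃₂, (R−Rᵀ)₁₃, (R−Rᵀ)₂₁) / (2 sinθ) = (-0.817240, -0.010407, -0.576204)
rvec = θ·k = (-0.182287, -0.002321, -0.128523)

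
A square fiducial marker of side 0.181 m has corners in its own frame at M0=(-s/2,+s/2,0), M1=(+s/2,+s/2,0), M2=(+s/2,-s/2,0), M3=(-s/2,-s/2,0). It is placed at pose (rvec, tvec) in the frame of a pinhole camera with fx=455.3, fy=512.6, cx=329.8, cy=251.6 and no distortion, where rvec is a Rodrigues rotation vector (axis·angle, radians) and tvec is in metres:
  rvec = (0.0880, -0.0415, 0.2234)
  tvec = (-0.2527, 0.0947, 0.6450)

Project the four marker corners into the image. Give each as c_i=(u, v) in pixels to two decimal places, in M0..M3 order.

c0=(76.06, 380.37) c1=(201.81, 409.54) c2=(227.46, 272.87) c3=(99.11, 241.02)

Intrinsics K: fx=455.3, fy=512.6, cx=329.8, cy=251.6
Marker side s = 0.181 m; corners in marker frame (Z=0):
  M0 = (-0.0905, +0.0905, 0)
  M1 = (+0.0905, +0.0905, 0)
  M2 = (+0.0905, -0.0905, 0)
  M3 = (-0.0905, -0.0905, 0)
rvec = (0.0880, -0.0415, 0.2234), |rvec| = θ = 0.24367 rad = 13.961°
Rodrigues: sinθ=0.24126, 1−cosθ=0.02954; R = I + sinθ·[k]× + (1−cosθ)·[k]×²:
    [+0.97431 -0.22301 -0.03131]
    [+0.21938 +0.97132 -0.09174]
    [+0.05087 +0.08252 +0.99529]
t = (-0.2527, 0.0947, 0.6450) m
M0: Pc = R·M0+t = (-0.36106, +0.16275, +0.64786); u = 455.3·(-0.36106)/0.64786 + 329.8 = 76.0590, v = 512.6·(+0.16275)/0.64786 + 251.6 = 380.3706
M1: Pc = R·M1+t = (-0.18471, +0.20246, +0.65707); u = 455.3·(-0.18471)/0.65707 + 329.8 = 201.8121, v = 512.6·(+0.20246)/0.65707 + 251.6 = 409.5431
M2: Pc = R·M2+t = (-0.14434, +0.02665, +0.64214); u = 455.3·(-0.14434)/0.64214 + 329.8 = 227.4557, v = 512.6·(+0.02665)/0.64214 + 251.6 = 272.8737
M3: Pc = R·M3+t = (-0.32069, -0.01306, +0.63293); u = 455.3·(-0.32069)/0.63293 + 329.8 = 99.1082, v = 512.6·(-0.01306)/0.63293 + 251.6 = 241.0246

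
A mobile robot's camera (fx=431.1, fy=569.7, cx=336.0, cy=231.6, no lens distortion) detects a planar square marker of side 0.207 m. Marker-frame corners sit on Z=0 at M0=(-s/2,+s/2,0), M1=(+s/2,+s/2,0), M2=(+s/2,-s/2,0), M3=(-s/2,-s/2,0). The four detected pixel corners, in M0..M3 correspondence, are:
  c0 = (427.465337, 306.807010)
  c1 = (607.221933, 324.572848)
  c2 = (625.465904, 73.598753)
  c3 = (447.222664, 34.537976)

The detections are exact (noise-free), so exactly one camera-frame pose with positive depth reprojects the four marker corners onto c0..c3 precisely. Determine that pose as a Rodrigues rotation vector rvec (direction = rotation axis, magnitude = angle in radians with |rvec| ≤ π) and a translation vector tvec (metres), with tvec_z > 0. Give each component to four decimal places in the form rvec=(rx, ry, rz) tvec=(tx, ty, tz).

rvec=(0.0089, -0.1775, 0.0952) tvec=(0.2028, -0.0364, 0.4495)

Intrinsics K: fx=431.1, fy=569.7, cx=336.0, cy=231.6
Marker side s = 0.207 m; corners in marker frame (Z=0):
  M0 = (-0.1035, +0.1035, 0)
  M1 = (+0.1035, +0.1035, 0)
  M2 = (+0.1035, -0.1035, 0)
  M3 = (-0.1035, -0.1035, 0)
Detected image corners:
  c0 = (427.465337, 306.807010) px
  c1 = (607.221933, 324.572848) px
  c2 = (625.465904, 73.598753) px
  c3 = (447.222664, 34.537976) px
Planar DLT: solve 8×8 A·h = b for H (H[2,2]=1):
  H  [+1071.84764 -91.17488 +530.48466]
  H  [+209.93750 +1261.94329 +185.46919]
  H  [+0.39312 +0.00089 +1.00000]
B = K⁻¹H; ‖b₁‖=2.224882, ‖b₂‖=2.224882; λ = 2/(‖b₁‖+‖b₂‖) = 0.449462, sign → tz>0 ⇒ λ=+0.449462
r₁ = λ·B[:,0] = (+0.97979,+0.09380,+0.17669); r₂ = λ·B[:,1] = (-0.09537,+0.99544,+0.00040)
r₃ = r₁×r₂ = (-0.17585,-0.01724,+0.98427); SVD([r₁ r₂ r₃]) → R = UVᵀ:
  R  [+0.97979 -0.09537 -0.17585]
  R  [+0.09380 +0.99544 -0.01724]
  R  [+0.17669 +0.00040 +0.98427]
t = (+0.20277, -0.03639, +0.44946) m
tr R = 2.959494; θ = arccos((tr R − 1)/2) = 0.201601 rad = 11.551°
axis k = ((R−Rᵀ)₃₂, (R−Rᵀ)₁₃, (R−Rᵀ)₂₁) / (2 sinθ) = (+0.044047, -0.880308, +0.472354)
rvec = θ·k = (+0.008880, -0.177471, +0.095227)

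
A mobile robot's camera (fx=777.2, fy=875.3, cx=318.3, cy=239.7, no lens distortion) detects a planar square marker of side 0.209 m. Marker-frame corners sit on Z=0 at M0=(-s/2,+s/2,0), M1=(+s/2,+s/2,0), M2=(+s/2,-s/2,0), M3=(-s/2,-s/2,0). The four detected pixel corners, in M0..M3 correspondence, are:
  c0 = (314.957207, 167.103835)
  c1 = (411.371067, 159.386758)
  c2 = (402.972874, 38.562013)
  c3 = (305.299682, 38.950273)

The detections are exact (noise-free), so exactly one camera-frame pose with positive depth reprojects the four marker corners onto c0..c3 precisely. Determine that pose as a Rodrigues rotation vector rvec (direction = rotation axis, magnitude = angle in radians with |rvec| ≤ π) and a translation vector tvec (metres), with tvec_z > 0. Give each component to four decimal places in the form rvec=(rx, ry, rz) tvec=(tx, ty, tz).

rvec=(0.0337, -0.4331, -0.0949) tvec=(0.0794, -0.2336, 1.4758)

Intrinsics K: fx=777.2, fy=875.3, cx=318.3, cy=239.7
Marker side s = 0.209 m; corners in marker frame (Z=0):
  M0 = (-0.1045, +0.1045, 0)
  M1 = (+0.1045, +0.1045, 0)
  M2 = (+0.1045, -0.1045, 0)
  M3 = (-0.1045, -0.1045, 0)
Detected image corners:
  c0 = (314.957207, 167.103835) px
  c1 = (411.371067, 159.386758) px
  c2 = (402.972874, 38.562013) px
  c3 = (305.299682, 38.950273) px
Planar DLT: solve 8×8 A·h = b for H (H[2,2]=1):
  H  [+565.75416 +55.93826 +360.10126]
  H  [+9.11121 +598.73726 +101.17355]
  H  [+0.28284 +0.03578 +1.00000]
B = K⁻¹H; ‖b₁‖=0.677616, ‖b₂‖=0.677616; λ = 2/(‖b₁‖+‖b₂‖) = 1.475761, sign → tz>0 ⇒ λ=+1.475761
r₁ = λ·B[:,0] = (+0.90331,-0.09895,+0.41741); r₂ = λ·B[:,1] = (+0.08459,+0.99502,+0.05280)
r₃ = r₁×r₂ = (-0.42056,-0.01239,+0.90718); SVD([r₁ r₂ r₃]) → R = UVᵀ:
  R  [+0.90331 +0.08459 -0.42056]
  R  [-0.09895 +0.99502 -0.01239]
  R  [+0.41741 +0.05280 +0.90718]
t = (+0.07937, -0.23356, +1.47576) m
tr R = 2.805513; θ = arccos((tr R − 1)/2) = 0.444661 rad = 25.477°
axis k = ((R−Rᵀ)₃₂, (R−Rᵀ)₁₃, (R−Rᵀ)₂₁) / (2 sinθ) = (+0.075770, -0.974035, -0.213342)
rvec = θ·k = (+0.033692, -0.433116, -0.094865)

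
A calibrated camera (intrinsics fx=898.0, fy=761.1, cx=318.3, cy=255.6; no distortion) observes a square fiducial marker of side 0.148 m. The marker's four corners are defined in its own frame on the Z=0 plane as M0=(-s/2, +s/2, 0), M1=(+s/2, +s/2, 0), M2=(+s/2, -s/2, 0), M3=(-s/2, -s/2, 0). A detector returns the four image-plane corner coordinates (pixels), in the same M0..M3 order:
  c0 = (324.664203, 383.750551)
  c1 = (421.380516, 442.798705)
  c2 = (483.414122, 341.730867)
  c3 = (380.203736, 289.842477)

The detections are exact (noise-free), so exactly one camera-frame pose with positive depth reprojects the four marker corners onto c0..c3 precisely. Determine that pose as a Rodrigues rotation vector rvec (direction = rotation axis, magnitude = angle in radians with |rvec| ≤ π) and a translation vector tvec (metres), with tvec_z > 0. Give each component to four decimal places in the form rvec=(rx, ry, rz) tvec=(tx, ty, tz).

Intrinsics K: fx=898.0, fy=761.1, cx=318.3, cy=255.6
Marker side s = 0.148 m; corners in marker frame (Z=0):
  M0 = (-0.0740, +0.0740, 0)
  M1 = (+0.0740, +0.0740, 0)
  M2 = (+0.0740, -0.0740, 0)
  M3 = (-0.0740, -0.0740, 0)
Detected image corners:
  c0 = (324.664203, 383.750551) px
  c1 = (421.380516, 442.798705) px
  c2 = (483.414122, 341.730867) px
  c3 = (380.203736, 289.842477) px
Planar DLT: solve 8×8 A·h = b for H (H[2,2]=1):
  H  [+450.31636 -351.93759 +400.10849]
  H  [+171.22629 +697.88703 +363.78112]
  H  [-0.55896 +0.11024 +1.00000]
B = K⁻¹H; ‖b₁‖=0.985986, ‖b₂‖=0.985986; λ = 2/(‖b₁‖+‖b₂‖) = 1.014213, sign → tz>0 ⇒ λ=+1.014213
r₁ = λ·B[:,0] = (+0.70953,+0.41855,-0.56690); r₂ = λ·B[:,1] = (-0.43711,+0.89243,+0.11180)
r₃ = r₁×r₂ = (+0.55272,+0.16847,+0.81616); SVD([r₁ r₂ r₃]) → R = UVᵀ:
  R  [+0.70953 -0.43711 +0.55272]
  R  [+0.41855 +0.89243 +0.16847]
  R  [-0.56690 +0.11180 +0.81616]
t = (+0.09240, +0.14416, +1.01421) m
tr R = 2.418128; θ = arccos((tr R − 1)/2) = 0.782626 rad = 44.841°
axis k = ((R−Rᵀ)₃₂, (R−Rᵀ)₁₃, (R−Rᵀ)₂₁) / (2 sinθ) = (-0.040180, +0.793892, +0.606730)
rvec = θ·k = (-0.031446, +0.621321, +0.474843)

rvec=(-0.0314, 0.6213, 0.4748) tvec=(0.0924, 0.1442, 1.0142)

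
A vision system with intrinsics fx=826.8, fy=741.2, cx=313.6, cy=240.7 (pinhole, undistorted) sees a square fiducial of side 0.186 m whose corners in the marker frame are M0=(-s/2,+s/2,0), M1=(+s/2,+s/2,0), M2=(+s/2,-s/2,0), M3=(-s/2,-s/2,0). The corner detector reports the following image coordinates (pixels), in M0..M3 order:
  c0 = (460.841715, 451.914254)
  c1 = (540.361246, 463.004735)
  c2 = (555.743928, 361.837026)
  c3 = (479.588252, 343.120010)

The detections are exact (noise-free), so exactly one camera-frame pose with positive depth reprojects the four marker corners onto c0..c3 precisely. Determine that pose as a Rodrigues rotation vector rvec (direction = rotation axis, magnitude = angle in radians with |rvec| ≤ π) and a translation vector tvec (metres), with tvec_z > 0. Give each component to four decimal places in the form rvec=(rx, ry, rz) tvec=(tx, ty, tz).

rvec=(-0.1263, -0.6006, 0.2446) tvec=(0.3152, 0.2922, 1.3218)

Intrinsics K: fx=826.8, fy=741.2, cx=313.6, cy=240.7
Marker side s = 0.186 m; corners in marker frame (Z=0):
  M0 = (-0.0930, +0.0930, 0)
  M1 = (+0.0930, +0.0930, 0)
  M2 = (+0.0930, -0.0930, 0)
  M3 = (-0.0930, -0.0930, 0)
Detected image corners:
  c0 = (460.841715, 451.914254) px
  c1 = (540.361246, 463.004735) px
  c2 = (555.743928, 361.837026) px
  c3 = (479.588252, 343.120010) px
Planar DLT: solve 8×8 A·h = b for H (H[2,2]=1):
  H  [+627.50138 -163.84453 +510.73347]
  H  [+246.75002 +506.00752 +404.55908]
  H  [+0.41077 -0.14229 +1.00000]
B = K⁻¹H; ‖b₁‖=0.756523, ‖b₂‖=0.756523; λ = 2/(‖b₁‖+‖b₂‖) = 1.321837, sign → tz>0 ⇒ λ=+1.321837
r₁ = λ·B[:,0] = (+0.79726,+0.26372,+0.54298); r₂ = λ·B[:,1] = (-0.19061,+0.96348,-0.18808)
r₃ = r₁×r₂ = (-0.57275,+0.04646,+0.81841); SVD([r₁ r₂ r₃]) → R = UVᵀ:
  R  [+0.79726 -0.19061 -0.57275]
  R  [+0.26372 +0.96348 +0.04646]
  R  [+0.54298 -0.18808 +0.81841]
t = (+0.31516, +0.29222, +1.32184) m
tr R = 2.579156; θ = arccos((tr R − 1)/2) = 0.660675 rad = 37.854°
axis k = ((R−Rᵀ)₃₂, (R−Rᵀ)₁₃, (R−Rᵀ)₂₁) / (2 sinθ) = (-0.191105, -0.909090, +0.370182)
rvec = θ·k = (-0.126258, -0.600613, +0.244570)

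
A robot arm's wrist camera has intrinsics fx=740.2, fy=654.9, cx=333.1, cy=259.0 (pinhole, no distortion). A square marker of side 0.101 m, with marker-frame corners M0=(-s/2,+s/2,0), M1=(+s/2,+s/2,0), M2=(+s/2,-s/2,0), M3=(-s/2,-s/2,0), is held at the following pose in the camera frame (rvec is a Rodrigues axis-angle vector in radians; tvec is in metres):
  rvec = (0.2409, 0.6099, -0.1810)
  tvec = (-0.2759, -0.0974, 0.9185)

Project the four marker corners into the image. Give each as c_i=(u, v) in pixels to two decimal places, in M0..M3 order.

Intrinsics K: fx=740.2, fy=654.9, cx=333.1, cy=259.0
Marker side s = 0.101 m; corners in marker frame (Z=0):
  M0 = (-0.0505, +0.0505, 0)
  M1 = (+0.0505, +0.0505, 0)
  M2 = (+0.0505, -0.0505, 0)
  M3 = (-0.0505, -0.0505, 0)
rvec = (0.2409, 0.6099, -0.1810), |rvec| = θ = 0.68027 rad = 38.977°
Rodrigues: sinθ=0.62901, 1−cosθ=0.22260; R = I + sinθ·[k]× + (1−cosθ)·[k]×²:
    [+0.80532 +0.23803 +0.54296]
    [-0.09669 +0.95633 -0.27584]
    [-0.58491 +0.16965 +0.79316]
t = (-0.2759, -0.0974, 0.9185) m
M0: Pc = R·M0+t = (-0.30455, -0.04422, +0.95660); u = 740.2·(-0.30455)/0.95660 + 333.1 = 97.4476, v = 654.9·(-0.04422)/0.95660 + 259.0 = 228.7247
M1: Pc = R·M1+t = (-0.22321, -0.05399, +0.89753); u = 740.2·(-0.22321)/0.89753 + 333.1 = 149.0160, v = 654.9·(-0.05399)/0.89753 + 259.0 = 219.6065
M2: Pc = R·M2+t = (-0.24725, -0.15058, +0.88040); u = 740.2·(-0.24725)/0.88040 + 333.1 = 125.2205, v = 654.9·(-0.15058)/0.88040 + 259.0 = 146.9901
M3: Pc = R·M3+t = (-0.32859, -0.14081, +0.93947); u = 740.2·(-0.32859)/0.93947 + 333.1 = 74.2079, v = 654.9·(-0.14081)/0.93947 + 259.0 = 160.8408

c0=(97.45, 228.72) c1=(149.02, 219.61) c2=(125.22, 146.99) c3=(74.21, 160.84)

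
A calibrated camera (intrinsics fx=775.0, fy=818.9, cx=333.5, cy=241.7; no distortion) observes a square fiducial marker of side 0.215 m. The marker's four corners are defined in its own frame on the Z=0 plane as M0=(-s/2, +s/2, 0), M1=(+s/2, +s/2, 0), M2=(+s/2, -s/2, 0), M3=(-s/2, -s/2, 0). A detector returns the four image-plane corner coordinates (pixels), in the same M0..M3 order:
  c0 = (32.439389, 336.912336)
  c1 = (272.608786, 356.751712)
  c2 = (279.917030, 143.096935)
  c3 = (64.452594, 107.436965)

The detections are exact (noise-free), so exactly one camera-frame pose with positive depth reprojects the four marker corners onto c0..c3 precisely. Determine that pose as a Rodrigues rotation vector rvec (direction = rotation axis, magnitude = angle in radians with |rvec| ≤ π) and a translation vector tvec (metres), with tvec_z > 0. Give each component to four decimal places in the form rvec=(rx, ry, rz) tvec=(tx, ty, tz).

Intrinsics K: fx=775.0, fy=818.9, cx=333.5, cy=241.7
Marker side s = 0.215 m; corners in marker frame (Z=0):
  M0 = (-0.1075, +0.1075, 0)
  M1 = (+0.1075, +0.1075, 0)
  M2 = (+0.1075, -0.1075, 0)
  M3 = (-0.1075, -0.1075, 0)
Detected image corners:
  c0 = (32.439389, 336.912336) px
  c1 = (272.608786, 356.751712) px
  c2 = (279.917030, 143.096935) px
  c3 = (64.452594, 107.436965) px
Planar DLT: solve 8×8 A·h = b for H (H[2,2]=1):
  H  [+1120.19631 -165.43950 +167.64033]
  H  [+223.23797 +917.89565 +231.02793]
  H  [+0.39105 -0.47063 +1.00000]
B = K⁻¹H; ‖b₁‖=1.344881, ‖b₂‖=1.344881; λ = 2/(‖b₁‖+‖b₂‖) = 0.743560, sign → tz>0 ⇒ λ=+0.743560
r₁ = λ·B[:,0] = (+0.94963,+0.11688,+0.29077); r₂ = λ·B[:,1] = (-0.00814,+0.93674,-0.34994)
r₃ = r₁×r₂ = (-0.31328,+0.32995,+0.89050); SVD([r₁ r₂ r₃]) → R = UVᵀ:
  R  [+0.94963 -0.00814 -0.31328]
  R  [+0.11688 +0.93674 +0.32995]
  R  [+0.29077 -0.34994 +0.89050]
t = (-0.15913, -0.00969, +0.74356) m
tr R = 2.776861; θ = arccos((tr R − 1)/2) = 0.476881 rad = 27.323°
axis k = ((R−Rᵀ)₃₂, (R−Rᵀ)₁₃, (R−Rᵀ)₂₁) / (2 sinθ) = (-0.740609, -0.657992, +0.136180)
rvec = θ·k = (-0.353183, -0.313784, +0.064942)

rvec=(-0.3532, -0.3138, 0.0649) tvec=(-0.1591, -0.0097, 0.7436)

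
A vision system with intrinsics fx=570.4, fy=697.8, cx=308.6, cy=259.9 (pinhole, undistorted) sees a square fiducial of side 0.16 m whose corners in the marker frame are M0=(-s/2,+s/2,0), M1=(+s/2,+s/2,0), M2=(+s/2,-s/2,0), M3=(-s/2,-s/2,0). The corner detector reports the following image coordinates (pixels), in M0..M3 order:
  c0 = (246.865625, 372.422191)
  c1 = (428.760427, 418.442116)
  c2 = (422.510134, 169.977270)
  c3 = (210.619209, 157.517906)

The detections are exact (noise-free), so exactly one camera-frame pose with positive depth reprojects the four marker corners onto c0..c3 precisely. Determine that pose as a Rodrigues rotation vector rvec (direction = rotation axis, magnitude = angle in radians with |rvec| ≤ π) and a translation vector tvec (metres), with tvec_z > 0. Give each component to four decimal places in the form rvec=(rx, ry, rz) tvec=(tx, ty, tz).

rvec=(0.4889, 0.4735, -0.0082) tvec=(0.0084, 0.0172, 0.4229)

Intrinsics K: fx=570.4, fy=697.8, cx=308.6, cy=259.9
Marker side s = 0.16 m; corners in marker frame (Z=0):
  M0 = (-0.0800, +0.0800, 0)
  M1 = (+0.0800, +0.0800, 0)
  M2 = (+0.0800, -0.0800, 0)
  M3 = (-0.0800, -0.0800, 0)
Detected image corners:
  c0 = (246.865625, 372.422191) px
  c1 = (428.760427, 418.442116) px
  c2 = (422.510134, 169.977270) px
  c3 = (210.619209, 157.517906) px
Planar DLT: solve 8×8 A·h = b for H (H[2,2]=1):
  H  [+882.43044 +488.84901 +319.90536]
  H  [-99.00301 +1736.89288 +288.23782]
  H  [-1.03967 +1.06437 +1.00000]
B = K⁻¹H; ‖b₁‖=2.364572, ‖b₂‖=2.364572; λ = 2/(‖b₁‖+‖b₂‖) = 0.422910, sign → tz>0 ⇒ λ=+0.422910
r₁ = λ·B[:,0] = (+0.89214,+0.10376,-0.43969); r₂ = λ·B[:,1] = (+0.11891,+0.88501,+0.45013)
r₃ = r₁×r₂ = (+0.43583,-0.45386,+0.77721); SVD([r₁ r₂ r₃]) → R = UVᵀ:
  R  [+0.89214 +0.11891 +0.43583]
  R  [+0.10376 +0.88501 -0.45386]
  R  [-0.43969 +0.45013 +0.77721]
t = (+0.00838, +0.01717, +0.42291) m
tr R = 2.554357; θ = arccos((tr R − 1)/2) = 0.680626 rad = 38.997°
axis k = ((R−Rᵀ)₃₂, (R−Rᵀ)₁₃, (R−Rᵀ)₂₁) / (2 sinθ) = (+0.718279, +0.695651, -0.012038)
rvec = θ·k = (+0.488880, +0.473479, -0.008194)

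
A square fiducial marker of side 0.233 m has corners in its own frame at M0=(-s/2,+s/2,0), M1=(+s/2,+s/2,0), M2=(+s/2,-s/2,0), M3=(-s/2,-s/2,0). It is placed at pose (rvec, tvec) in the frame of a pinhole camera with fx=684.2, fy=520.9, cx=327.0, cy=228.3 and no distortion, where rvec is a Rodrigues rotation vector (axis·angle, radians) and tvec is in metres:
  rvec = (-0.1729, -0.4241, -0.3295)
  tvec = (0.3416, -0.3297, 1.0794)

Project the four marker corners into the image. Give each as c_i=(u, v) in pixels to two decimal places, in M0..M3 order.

Intrinsics K: fx=684.2, fy=520.9, cx=327.0, cy=228.3
Marker side s = 0.233 m; corners in marker frame (Z=0):
  M0 = (-0.1165, +0.1165, 0)
  M1 = (+0.1165, +0.1165, 0)
  M2 = (+0.1165, -0.1165, 0)
  M3 = (-0.1165, -0.1165, 0)
rvec = (-0.1729, -0.4241, -0.3295), |rvec| = θ = 0.56420 rad = 32.326°
Rodrigues: sinθ=0.53474, 1−cosθ=0.15499; R = I + sinθ·[k]× + (1−cosθ)·[k]×²:
    [+0.85957 +0.34800 -0.37422]
    [-0.27659 +0.93258 +0.23191]
    [+0.42969 -0.09584 +0.89788]
t = (0.3416, -0.3297, 1.0794) m
M0: Pc = R·M0+t = (+0.28200, -0.18883, +1.01818); u = 684.2·(+0.28200)/1.01818 + 327.0 = 516.5012, v = 520.9·(-0.18883)/1.01818 + 228.3 = 131.6940
M1: Pc = R·M1+t = (+0.48228, -0.25328, +1.11829); u = 684.2·(+0.48228)/1.11829 + 327.0 = 622.0716, v = 520.9·(-0.25328)/1.11829 + 228.3 = 110.3239
M2: Pc = R·M2+t = (+0.40120, -0.47057, +1.14062); u = 684.2·(+0.40120)/1.14062 + 327.0 = 567.6577, v = 520.9·(-0.47057)/1.14062 + 228.3 = 13.4005
M3: Pc = R·M3+t = (+0.20092, -0.40612, +1.04051); u = 684.2·(+0.20092)/1.04051 + 327.0 = 459.1170, v = 520.9·(-0.40612)/1.04051 + 228.3 = 24.9859

c0=(516.50, 131.69) c1=(622.07, 110.32) c2=(567.66, 13.40) c3=(459.12, 24.99)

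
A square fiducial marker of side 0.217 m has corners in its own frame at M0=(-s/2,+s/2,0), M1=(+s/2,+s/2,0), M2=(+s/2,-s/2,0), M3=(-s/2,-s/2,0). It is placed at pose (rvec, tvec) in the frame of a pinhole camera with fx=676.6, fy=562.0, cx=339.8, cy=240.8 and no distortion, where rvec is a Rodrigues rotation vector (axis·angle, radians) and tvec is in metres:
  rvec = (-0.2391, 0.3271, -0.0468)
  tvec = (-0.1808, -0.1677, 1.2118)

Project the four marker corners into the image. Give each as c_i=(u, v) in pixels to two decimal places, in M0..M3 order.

Intrinsics K: fx=676.6, fy=562.0, cx=339.8, cy=240.8
Marker side s = 0.217 m; corners in marker frame (Z=0):
  M0 = (-0.1085, +0.1085, 0)
  M1 = (+0.1085, +0.1085, 0)
  M2 = (+0.1085, -0.1085, 0)
  M3 = (-0.1085, -0.1085, 0)
rvec = (-0.2391, 0.3271, -0.0468), |rvec| = θ = 0.40786 rad = 23.369°
Rodrigues: sinθ=0.39665, 1−cosθ=0.08203; R = I + sinθ·[k]× + (1−cosθ)·[k]×²:
    [+0.94616 +0.00695 +0.32362]
    [-0.08408 +0.97073 +0.22498]
    [-0.31259 -0.24007 +0.91905]
t = (-0.1808, -0.1677, 1.2118) m
M0: Pc = R·M0+t = (-0.28270, -0.05325, +1.21967); u = 676.6·(-0.28270)/1.21967 + 339.8 = 182.9721, v = 562.0·(-0.05325)/1.21967 + 240.8 = 216.2619
M1: Pc = R·M1+t = (-0.07739, -0.07150, +1.15184); u = 676.6·(-0.07739)/1.15184 + 339.8 = 294.3416, v = 562.0·(-0.07150)/1.15184 + 240.8 = 205.9147
M2: Pc = R·M2+t = (-0.07890, -0.28215, +1.20393); u = 676.6·(-0.07890)/1.20393 + 339.8 = 295.4614, v = 562.0·(-0.28215)/1.20393 + 240.8 = 109.0929
M3: Pc = R·M3+t = (-0.28421, -0.26390, +1.27176); u = 676.6·(-0.28421)/1.27176 + 339.8 = 188.5943, v = 562.0·(-0.26390)/1.27176 + 240.8 = 124.1803

c0=(182.97, 216.26) c1=(294.34, 205.91) c2=(295.46, 109.09) c3=(188.59, 124.18)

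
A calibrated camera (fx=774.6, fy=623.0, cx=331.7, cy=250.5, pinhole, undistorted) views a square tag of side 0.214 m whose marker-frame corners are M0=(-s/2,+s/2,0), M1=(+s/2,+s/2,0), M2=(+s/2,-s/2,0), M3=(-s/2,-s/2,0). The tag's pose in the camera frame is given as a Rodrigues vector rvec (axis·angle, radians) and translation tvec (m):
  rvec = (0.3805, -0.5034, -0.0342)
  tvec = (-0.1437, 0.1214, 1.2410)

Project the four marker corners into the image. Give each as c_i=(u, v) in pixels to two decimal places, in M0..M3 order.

c0=(178.06, 369.09) c1=(298.86, 347.73) c2=(304.85, 254.79) c3=(176.40, 269.58)

Intrinsics K: fx=774.6, fy=623.0, cx=331.7, cy=250.5
Marker side s = 0.214 m; corners in marker frame (Z=0):
  M0 = (-0.1070, +0.1070, 0)
  M1 = (+0.1070, +0.1070, 0)
  M2 = (+0.1070, -0.1070, 0)
  M3 = (-0.1070, -0.1070, 0)
rvec = (0.3805, -0.5034, -0.0342), |rvec| = θ = 0.63195 rad = 36.208°
Rodrigues: sinθ=0.59072, 1−cosθ=0.19312; R = I + sinθ·[k]× + (1−cosθ)·[k]×²:
    [+0.87689 -0.06066 -0.47685]
    [-0.12460 +0.92942 -0.34735]
    [+0.46426 +0.36400 +0.80744]
t = (-0.1437, 0.1214, 1.2410) m
M0: Pc = R·M0+t = (-0.24402, +0.23418, +1.23027); u = 774.6·(-0.24402)/1.23027 + 331.7 = 178.0624, v = 623.0·(+0.23418)/1.23027 + 250.5 = 369.0868
M1: Pc = R·M1+t = (-0.05636, +0.20752, +1.32962); u = 774.6·(-0.05636)/1.32962 + 331.7 = 298.8644, v = 623.0·(+0.20752)/1.32962 + 250.5 = 347.7325
M2: Pc = R·M2+t = (-0.04338, +0.00862, +1.25173); u = 774.6·(-0.04338)/1.25173 + 331.7 = 304.8539, v = 623.0·(+0.00862)/1.25173 + 250.5 = 254.7904
M3: Pc = R·M3+t = (-0.23104, +0.03528, +1.15238); u = 774.6·(-0.23104)/1.15238 + 331.7 = 176.4025, v = 623.0·(+0.03528)/1.15238 + 250.5 = 269.5751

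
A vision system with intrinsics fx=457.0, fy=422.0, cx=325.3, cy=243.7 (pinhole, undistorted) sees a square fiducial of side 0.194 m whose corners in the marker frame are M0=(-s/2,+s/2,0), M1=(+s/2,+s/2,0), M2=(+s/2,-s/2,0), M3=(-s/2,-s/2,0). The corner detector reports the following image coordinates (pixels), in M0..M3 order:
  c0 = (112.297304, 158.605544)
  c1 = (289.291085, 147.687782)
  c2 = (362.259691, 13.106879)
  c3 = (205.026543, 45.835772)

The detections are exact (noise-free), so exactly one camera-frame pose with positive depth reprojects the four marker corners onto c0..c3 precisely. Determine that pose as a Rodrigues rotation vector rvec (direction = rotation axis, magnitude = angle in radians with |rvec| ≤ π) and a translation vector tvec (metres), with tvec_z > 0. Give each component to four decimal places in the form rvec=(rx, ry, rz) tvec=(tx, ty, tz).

rvec=(-0.5952, 0.4607, 0.2013) tvec=(-0.0811, -0.1590, 0.4241)

Intrinsics K: fx=457.0, fy=422.0, cx=325.3, cy=243.7
Marker side s = 0.194 m; corners in marker frame (Z=0):
  M0 = (-0.0970, +0.0970, 0)
  M1 = (+0.0970, +0.0970, 0)
  M2 = (+0.0970, -0.0970, 0)
  M3 = (-0.0970, -0.0970, 0)
Detected image corners:
  c0 = (112.297304, 158.605544) px
  c1 = (289.291085, 147.687782) px
  c2 = (362.259691, 13.106879) px
  c3 = (205.026543, 45.835772) px
Planar DLT: solve 8×8 A·h = b for H (H[2,2]=1):
  H  [+585.82000 -713.97905 +237.85754]
  H  [-220.55177 +525.34059 +85.51916]
  H  [-1.11408 -1.16184 +1.00000]
B = K⁻¹H; ‖b₁‖=2.358166, ‖b₂‖=2.358166; λ = 2/(‖b₁‖+‖b₂‖) = 0.424058, sign → tz>0 ⇒ λ=+0.424058
r₁ = λ·B[:,0] = (+0.87988,+0.05120,-0.47243); r₂ = λ·B[:,1] = (-0.31181,+0.81242,-0.49269)
r₃ = r₁×r₂ = (+0.35859,+0.58081,+0.73080); SVD([r₁ r₂ r₃]) → R = UVᵀ:
  R  [+0.87988 -0.31181 +0.35859]
  R  [+0.05120 +0.81242 +0.58081]
  R  [-0.47243 -0.49269 +0.73080]
t = (-0.08114, -0.15895, +0.42406) m
tr R = 2.423101; θ = arccos((tr R − 1)/2) = 0.779094 rad = 44.639°
axis k = ((R−Rᵀ)₃₂, (R−Rᵀ)₁₃, (R−Rᵀ)₂₁) / (2 sinθ) = (-0.763912, +0.591363, +0.258319)
rvec = θ·k = (-0.595159, +0.460728, +0.201255)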